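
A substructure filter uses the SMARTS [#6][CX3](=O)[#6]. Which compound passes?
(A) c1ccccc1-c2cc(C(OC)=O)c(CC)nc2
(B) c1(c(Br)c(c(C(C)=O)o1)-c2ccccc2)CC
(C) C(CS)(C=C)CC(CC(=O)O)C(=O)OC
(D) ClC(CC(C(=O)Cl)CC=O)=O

B

[#6][CX3](=O)[#6] describes a carbonyl carbon (no H) flanked by two carbons (a ketone).
(A) has a methyl-ester group (-C(=O)OCH3) but one neighbour of the carbonyl carbon is O, not C.
(B) contains an acetyl/ketone group (-C(=O)CH3), which satisfies every atom and bond constraint.
(C) has a carboxylic acid group (-C(=O)OH) but one neighbour of the carbonyl carbon is O, not C.
(D) has an aldehyde (-CHO) but the carbonyl carbon has H1, so it is not flanked by two carbons.
So the answer is (B).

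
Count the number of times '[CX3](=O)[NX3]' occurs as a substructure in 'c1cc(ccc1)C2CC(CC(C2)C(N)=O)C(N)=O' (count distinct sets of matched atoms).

2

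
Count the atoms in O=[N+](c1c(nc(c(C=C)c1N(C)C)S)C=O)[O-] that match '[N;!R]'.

2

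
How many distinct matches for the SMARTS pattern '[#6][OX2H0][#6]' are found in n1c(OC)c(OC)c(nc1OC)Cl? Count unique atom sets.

3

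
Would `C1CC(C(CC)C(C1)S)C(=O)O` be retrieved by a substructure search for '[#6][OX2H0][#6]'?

The pattern [#6][OX2H0][#6] describes an aliphatic oxygen bridging two carbons with no H on the oxygen — an ether.
The closest candidate here is a carboxylic acid group (-C(=O)OH), but the -OH oxygen has H1; the =O is OX1, not OX2. No other fragment satisfies the full query, so there is no match.

No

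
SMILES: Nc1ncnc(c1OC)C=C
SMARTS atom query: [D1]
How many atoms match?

3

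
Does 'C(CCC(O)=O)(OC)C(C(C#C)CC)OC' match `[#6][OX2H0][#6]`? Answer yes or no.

Yes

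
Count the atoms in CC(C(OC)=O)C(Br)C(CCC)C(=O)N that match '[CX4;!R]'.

Check the 15 heavy atoms by environment: 8× C (X4, acyclic) → match; 1× Br (X1, acyclic) → no; 2× C (X3, acyclic) → no; 2× O (X1, acyclic) → no; 1× N (X3, acyclic) → no; 1× O (X2, acyclic) → no.
That gives 8 matching atoms.

8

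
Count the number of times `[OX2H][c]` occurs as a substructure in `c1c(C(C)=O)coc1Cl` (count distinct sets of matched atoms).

0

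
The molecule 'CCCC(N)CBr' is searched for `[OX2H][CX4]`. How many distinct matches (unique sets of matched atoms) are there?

0

[OX2H][CX4] is the SMARTS for an aliphatic alcohol: a hydroxyl oxygen bound to an sp3 (X4) carbon.
No fragment in the molecule satisfies every constraint, giving 0 matches.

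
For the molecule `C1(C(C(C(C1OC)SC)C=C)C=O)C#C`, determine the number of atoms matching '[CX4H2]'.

0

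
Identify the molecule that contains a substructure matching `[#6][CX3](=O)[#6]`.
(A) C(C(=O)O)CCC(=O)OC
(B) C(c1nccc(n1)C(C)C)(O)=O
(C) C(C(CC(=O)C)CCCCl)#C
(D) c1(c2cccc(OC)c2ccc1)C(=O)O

C

[#6][CX3](=O)[#6] describes a carbonyl carbon (no H) flanked by two carbons (a ketone).
(A) has a carboxylic acid group (-C(=O)OH) but one neighbour of the carbonyl carbon is O, not C.
(B) has a carboxylic acid group (-C(=O)OH) but one neighbour of the carbonyl carbon is O, not C.
(C) contains an acetyl/ketone group (-C(=O)CH3), which satisfies every atom and bond constraint.
(D) has a carboxylic acid group (-C(=O)OH) but one neighbour of the carbonyl carbon is O, not C.
So the answer is (C).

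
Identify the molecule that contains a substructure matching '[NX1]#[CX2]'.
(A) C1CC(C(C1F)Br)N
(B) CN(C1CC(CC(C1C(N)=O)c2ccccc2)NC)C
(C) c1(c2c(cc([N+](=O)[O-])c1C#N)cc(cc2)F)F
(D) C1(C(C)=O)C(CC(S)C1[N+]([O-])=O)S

C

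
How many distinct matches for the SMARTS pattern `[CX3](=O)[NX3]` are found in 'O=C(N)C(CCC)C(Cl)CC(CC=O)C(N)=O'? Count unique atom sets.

2

[CX3](=O)[NX3] is the SMARTS for an amide: a carbonyl carbon bonded to a trivalent nitrogen.
The molecule carries 2 separate instances of a primary amide (-C(=O)NH2) meeting every constraint; each maps to a distinct set of atoms, giving 2 matches.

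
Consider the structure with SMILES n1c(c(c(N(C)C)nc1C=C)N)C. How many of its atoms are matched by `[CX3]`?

2

The query [CX3] means: C with X3: aliphatic carbon with exactly 3 total connections.
Check the 13 heavy atoms by environment: 2× n (aromatic, X2) → no; 4× c (aromatic, X3) → no; 2× N (X3) → no; 3× C (X4) → no; 2× C (X3) → match.
That gives 2 matching atoms.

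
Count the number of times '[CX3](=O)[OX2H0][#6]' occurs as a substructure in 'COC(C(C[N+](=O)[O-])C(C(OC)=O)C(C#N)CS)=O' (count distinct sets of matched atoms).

2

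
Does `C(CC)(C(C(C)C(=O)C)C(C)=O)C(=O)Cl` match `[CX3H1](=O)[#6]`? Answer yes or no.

The pattern [CX3H1](=O)[#6] describes an sp2 carbon with one H, double-bonded to O and single-bonded to carbon — an aldehyde.
The closest candidate here is an acetyl/ketone group (-C(=O)CH3), but the carbonyl carbon has H0 (two carbon neighbours), not H1. No other fragment satisfies the full query, so there is no match.

No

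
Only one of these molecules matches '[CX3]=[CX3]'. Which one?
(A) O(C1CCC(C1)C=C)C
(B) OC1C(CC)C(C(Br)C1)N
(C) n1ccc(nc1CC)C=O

A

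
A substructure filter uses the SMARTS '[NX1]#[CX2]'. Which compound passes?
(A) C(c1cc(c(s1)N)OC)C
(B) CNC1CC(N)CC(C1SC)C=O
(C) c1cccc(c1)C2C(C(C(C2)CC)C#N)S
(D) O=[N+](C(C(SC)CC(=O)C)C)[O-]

[NX1]#[CX2] describes a nitrogen triple-bonded to a two-connected carbon (a nitrile).
(A) has a primary amino group (-NH2) but the nitrogen is NX3 (three connections), not NX1 triple-bonded.
(B) has a primary amino group (-NH2) but the nitrogen is NX3 (three connections), not NX1 triple-bonded.
(C) contains a nitrile (-C#N), which satisfies every atom and bond constraint.
(D) has a nitro group (-[N+](=O)[O-]) but there is no C#N triple bond.
So the answer is (C).

C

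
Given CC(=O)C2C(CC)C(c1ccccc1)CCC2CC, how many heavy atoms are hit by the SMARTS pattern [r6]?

Check the 19 heavy atoms by environment: 6× C (in 6-ring) → match; 6× C (acyclic) → no; 1× O (acyclic) → no; 6× c (aromatic, in 6-ring) → match.
Summing the matching environments: 6 + 6 = 12 matching atoms.

12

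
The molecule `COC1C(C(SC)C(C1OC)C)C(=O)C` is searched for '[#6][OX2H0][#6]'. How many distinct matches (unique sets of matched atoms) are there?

2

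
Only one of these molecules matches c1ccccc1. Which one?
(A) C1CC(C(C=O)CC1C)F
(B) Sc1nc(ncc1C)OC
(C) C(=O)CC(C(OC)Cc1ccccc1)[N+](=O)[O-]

C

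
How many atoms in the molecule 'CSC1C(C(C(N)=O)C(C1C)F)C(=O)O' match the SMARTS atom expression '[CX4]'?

Check the 15 heavy atoms by environment: 7× C (X4) → match; 1× S (X2) → no; 2× C (X3) → no; 2× O (X1) → no; 1× O (X2) → no; 1× F (X1) → no; 1× N (X3) → no.
That gives 7 matching atoms.

7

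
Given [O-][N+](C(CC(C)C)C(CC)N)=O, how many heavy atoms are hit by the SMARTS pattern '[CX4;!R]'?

8

Check the 12 heavy atoms by environment: 8× C (X4, acyclic) → match; 1× N (X3, acyclic) → no; 1× N (charge +1, X3, acyclic) → no; 1× O (charge -1, X1, acyclic) → no; 1× O (X1, acyclic) → no.
That gives 8 matching atoms.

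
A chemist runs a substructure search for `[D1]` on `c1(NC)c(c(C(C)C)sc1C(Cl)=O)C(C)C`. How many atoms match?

Check the 16 heavy atoms by environment: 1× s (aromatic, D2) → no; 4× c (aromatic, D3) → no; 3× C (D3) → no; 1× O (D1) → match; 1× Cl (D1) → match; 5× C (D1) → match; 1× N (D2) → no.
Summing the matching environments: 1 + 1 + 5 = 7 matching atoms.

7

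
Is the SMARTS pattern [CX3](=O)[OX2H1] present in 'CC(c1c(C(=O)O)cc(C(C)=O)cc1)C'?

Yes

The pattern [CX3](=O)[OX2H1] describes an sp2 carbon double-bonded to O and single-bonded to an -OH oxygen — a carboxylic acid.
The molecule carries a carboxylic acid group (-C(=O)OH), whose atoms satisfy every constraint of the query, so the pattern matches.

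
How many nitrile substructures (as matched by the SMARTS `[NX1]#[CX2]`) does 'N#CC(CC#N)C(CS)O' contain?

2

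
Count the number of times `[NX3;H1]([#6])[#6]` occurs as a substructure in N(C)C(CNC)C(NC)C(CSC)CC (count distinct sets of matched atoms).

[NX3;H1]([#6])[#6] is the SMARTS for a secondary amine: a trivalent nitrogen with one H, bonded to two carbons.
The molecule carries 3 separate instances of an N-methylamino group (-NHCH3) meeting every constraint; each maps to a distinct set of atoms, giving 3 matches.

3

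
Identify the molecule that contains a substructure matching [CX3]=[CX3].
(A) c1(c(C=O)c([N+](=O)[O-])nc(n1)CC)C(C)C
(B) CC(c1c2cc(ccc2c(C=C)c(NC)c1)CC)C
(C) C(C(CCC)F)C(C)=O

B

[CX3]=[CX3] describes a non-aromatic C=C double bond between two sp2 carbons (an alkene).
(A) has an ethyl group (-CH2CH3) but its C-C bond is a single bond between CX4 carbons, not CX3=CX3.
(B) contains a vinyl group (-CH=CH2), which satisfies every atom and bond constraint.
(C) has an ethyl group (-CH2CH3) but its C-C bond is a single bond between CX4 carbons, not CX3=CX3.
So the answer is (B).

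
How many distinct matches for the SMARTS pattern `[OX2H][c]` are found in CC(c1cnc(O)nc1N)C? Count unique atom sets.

1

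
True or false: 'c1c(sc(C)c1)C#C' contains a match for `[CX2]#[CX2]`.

True

The pattern [CX2]#[CX2] describes a carbon-carbon triple bond — an alkyne.
The molecule carries an ethynyl group (-C#CH), whose atoms satisfy every constraint of the query, so the pattern matches.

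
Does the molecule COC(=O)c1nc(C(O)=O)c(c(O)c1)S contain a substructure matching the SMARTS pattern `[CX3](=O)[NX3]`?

The pattern [CX3](=O)[NX3] describes a carbonyl carbon bonded to a trivalent nitrogen — an amide.
The closest candidate here is a carboxylic acid group (-C(=O)OH), but the carbonyl is bonded to O, not to an NX3 nitrogen. No other fragment satisfies the full query, so there is no match.

No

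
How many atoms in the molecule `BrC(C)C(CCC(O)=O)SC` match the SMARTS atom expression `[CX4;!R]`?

6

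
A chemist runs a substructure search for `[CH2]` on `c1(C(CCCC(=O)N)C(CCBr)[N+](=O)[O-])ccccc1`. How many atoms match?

5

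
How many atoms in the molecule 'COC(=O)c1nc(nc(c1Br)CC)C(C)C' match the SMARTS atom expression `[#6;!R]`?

7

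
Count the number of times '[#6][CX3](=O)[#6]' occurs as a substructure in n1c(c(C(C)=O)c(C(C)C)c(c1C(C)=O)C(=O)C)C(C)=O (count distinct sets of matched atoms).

4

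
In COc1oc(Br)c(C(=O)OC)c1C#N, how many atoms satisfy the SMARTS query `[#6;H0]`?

The query [#6;H0] means: any carbon with no attached hydrogen.
Check the 14 heavy atoms by environment: 1× o (aromatic, H0) → no; 4× c (aromatic, H0) → match; 1× Br (H0) → no; 3× O (H0) → no; 2× C (H3) → no; 2× C (H0) → match; 1× N (H0) → no.
Summing the matching environments: 4 + 2 = 6 matching atoms.

6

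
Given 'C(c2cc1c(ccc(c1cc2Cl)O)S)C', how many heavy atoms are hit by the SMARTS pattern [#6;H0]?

The query [#6;H0] means: any carbon with no attached hydrogen.
Check the 15 heavy atoms by environment: 6× c (aromatic, H0) → match; 4× c (aromatic, H1) → no; 1× C (H2) → no; 1× C (H3) → no; 1× Cl (H0) → no; 1× O (H1) → no; 1× S (H1) → no.
That gives 6 matching atoms.

6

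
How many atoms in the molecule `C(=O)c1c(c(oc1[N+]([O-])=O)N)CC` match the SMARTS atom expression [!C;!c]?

6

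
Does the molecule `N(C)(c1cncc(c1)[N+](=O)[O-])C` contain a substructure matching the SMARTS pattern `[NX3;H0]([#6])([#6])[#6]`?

Yes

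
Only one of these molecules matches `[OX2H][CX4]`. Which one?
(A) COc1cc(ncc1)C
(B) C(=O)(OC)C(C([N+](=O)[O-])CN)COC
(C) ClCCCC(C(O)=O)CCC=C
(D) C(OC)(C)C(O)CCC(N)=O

D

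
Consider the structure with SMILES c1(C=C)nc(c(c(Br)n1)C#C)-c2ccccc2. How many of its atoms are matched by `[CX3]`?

2

Check the 17 heavy atoms by environment: 2× n (aromatic, X2) → no; 10× c (aromatic, X3) → no; 2× C (X3) → match; 1× Br (X1) → no; 2× C (X2) → no.
That gives 2 matching atoms.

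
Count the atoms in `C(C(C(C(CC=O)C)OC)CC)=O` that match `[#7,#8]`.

3

The query [#7,#8] means: nitrogen or oxygen (comma = OR).
Check the 13 heavy atoms by environment: 10× C → no; 3× O → match.
That gives 3 matching atoms.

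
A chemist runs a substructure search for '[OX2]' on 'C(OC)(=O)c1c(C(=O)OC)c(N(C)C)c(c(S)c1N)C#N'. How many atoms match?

2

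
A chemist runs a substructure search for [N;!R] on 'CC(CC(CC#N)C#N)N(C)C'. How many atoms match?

3

The query [N;!R] means: aliphatic nitrogen not in a ring.
Check the 12 heavy atoms by environment: 9× C (acyclic) → no; 3× N (acyclic) → match.
That gives 3 matching atoms.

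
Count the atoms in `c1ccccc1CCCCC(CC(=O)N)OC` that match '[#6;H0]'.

Check the 17 heavy atoms by environment: 5× C (H2) → no; 1× C (H1) → no; 1× c (aromatic, H0) → match; 5× c (aromatic, H1) → no; 2× O (H0) → no; 1× C (H3) → no; 1× C (H0) → match; 1× N (H2) → no.
Summing the matching environments: 1 + 1 = 2 matching atoms.

2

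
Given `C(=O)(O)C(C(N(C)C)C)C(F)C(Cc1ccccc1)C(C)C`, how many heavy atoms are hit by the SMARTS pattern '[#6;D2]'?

6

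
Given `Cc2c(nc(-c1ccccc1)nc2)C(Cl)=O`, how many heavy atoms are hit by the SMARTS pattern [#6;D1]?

Check the 16 heavy atoms by environment: 2× n (aromatic, D2) → no; 4× c (aromatic, D3) → no; 6× c (aromatic, D2) → no; 1× C (D3) → no; 1× O (D1) → no; 1× Cl (D1) → no; 1× C (D1) → match.
That gives 1 matching atom.

1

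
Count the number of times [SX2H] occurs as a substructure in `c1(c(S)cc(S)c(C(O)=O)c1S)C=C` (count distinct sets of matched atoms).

3

[SX2H] is the SMARTS for a thiol: an aliphatic sulfur with two connections, one being H.
The molecule carries 3 separate instances of a thiol (-SH) meeting every constraint; each maps to a distinct set of atoms, giving 3 matches.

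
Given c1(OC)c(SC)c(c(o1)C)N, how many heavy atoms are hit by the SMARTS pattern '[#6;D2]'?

0

The query [#6;D2] means: any carbon bonded to exactly two heavy atoms.
Check the 11 heavy atoms by environment: 1× o (aromatic, D2) → no; 4× c (aromatic, D3) → no; 3× C (D1) → no; 1× N (D1) → no; 1× O (D2) → no; 1× S (D2) → no.
No environment satisfies the query, so 0 matching atoms.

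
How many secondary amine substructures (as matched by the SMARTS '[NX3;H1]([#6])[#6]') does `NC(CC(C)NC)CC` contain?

[NX3;H1]([#6])[#6] is the SMARTS for a secondary amine: a trivalent nitrogen with one H, bonded to two carbons.
Exactly one fragment in the molecule meets all constraints, giving 1 match.

1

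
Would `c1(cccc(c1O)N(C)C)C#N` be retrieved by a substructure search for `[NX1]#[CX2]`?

Yes

The pattern [NX1]#[CX2] describes a nitrogen triple-bonded to a two-connected carbon — a nitrile.
The molecule carries a nitrile (-C#N), whose atoms satisfy every constraint of the query, so the pattern matches.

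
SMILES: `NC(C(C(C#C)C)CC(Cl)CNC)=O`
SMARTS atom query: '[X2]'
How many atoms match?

2

Check the 14 heavy atoms by environment: 7× C (X4) → no; 1× Cl (X1) → no; 2× N (X3) → no; 2× C (X2) → match; 1× C (X3) → no; 1× O (X1) → no.
That gives 2 matching atoms.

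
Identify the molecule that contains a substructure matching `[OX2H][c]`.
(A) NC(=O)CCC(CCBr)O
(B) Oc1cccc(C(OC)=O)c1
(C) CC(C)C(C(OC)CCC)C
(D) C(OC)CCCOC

[OX2H][c] describes a hydroxyl oxygen attached to an aromatic carbon (a phenol).
(A) has a hydroxyl group (-OH) but the -OH is on an aliphatic carbon, not an aromatic c.
(B) contains a hydroxyl group (-OH), which satisfies every atom and bond constraint.
(C) has a methoxy ether (-OCH3) but the oxygen has H0, not H1.
(D) has a methoxy ether (-OCH3) but the oxygen has H0, not H1.
So the answer is (B).

B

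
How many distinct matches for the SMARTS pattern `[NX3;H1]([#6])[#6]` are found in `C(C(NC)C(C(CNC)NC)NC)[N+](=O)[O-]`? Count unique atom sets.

[NX3;H1]([#6])[#6] is the SMARTS for a secondary amine: a trivalent nitrogen with one H, bonded to two carbons.
The molecule carries 4 separate instances of an N-methylamino group (-NHCH3) meeting every constraint; each maps to a distinct set of atoms, giving 4 matches.

4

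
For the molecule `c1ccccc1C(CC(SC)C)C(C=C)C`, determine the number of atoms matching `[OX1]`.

0

Check the 16 heavy atoms by environment: 7× C (X4) → no; 1× S (X2) → no; 2× C (X3) → no; 6× c (aromatic, X3) → no.
No environment satisfies the query, so 0 matching atoms.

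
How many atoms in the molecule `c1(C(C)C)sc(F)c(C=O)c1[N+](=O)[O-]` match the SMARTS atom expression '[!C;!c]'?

The query [!C;!c] means: neither aliphatic nor aromatic carbon — same as [!#6].
Check the 14 heavy atoms by environment: 1× s (aromatic) → match; 4× c (aromatic) → no; 4× C → no; 2× O → match; 1× N (charge +1) → match; 1× O (charge -1) → match; 1× F → match.
Summing the matching environments: 1 + 2 + 1 + 1 + 1 = 6 matching atoms.

6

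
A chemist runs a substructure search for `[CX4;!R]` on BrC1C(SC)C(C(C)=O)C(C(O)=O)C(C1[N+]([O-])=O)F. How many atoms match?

2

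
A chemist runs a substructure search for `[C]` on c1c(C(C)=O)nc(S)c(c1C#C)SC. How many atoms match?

The query [C] means: uppercase C matches aliphatic (non-aromatic) carbon only.
Check the 14 heavy atoms by environment: 1× n (aromatic) → no; 5× c (aromatic) → no; 5× C → match; 1× O → no; 2× S → no.
That gives 5 matching atoms.

5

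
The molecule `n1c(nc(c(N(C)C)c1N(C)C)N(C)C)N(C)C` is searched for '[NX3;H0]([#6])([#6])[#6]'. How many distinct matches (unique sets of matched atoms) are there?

4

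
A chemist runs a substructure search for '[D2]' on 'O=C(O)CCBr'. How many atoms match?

Check the 6 heavy atoms by environment: 2× C (D2) → match; 1× Br (D1) → no; 1× C (D3) → no; 2× O (D1) → no.
That gives 2 matching atoms.

2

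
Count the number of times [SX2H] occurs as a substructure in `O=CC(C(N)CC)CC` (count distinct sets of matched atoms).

0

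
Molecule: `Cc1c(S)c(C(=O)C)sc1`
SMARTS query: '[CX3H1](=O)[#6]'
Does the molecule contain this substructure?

The pattern [CX3H1](=O)[#6] describes an sp2 carbon with one H, double-bonded to O and single-bonded to carbon — an aldehyde.
The closest candidate here is an acetyl/ketone group (-C(=O)CH3), but the carbonyl carbon has H0 (two carbon neighbours), not H1. No other fragment satisfies the full query, so there is no match.

No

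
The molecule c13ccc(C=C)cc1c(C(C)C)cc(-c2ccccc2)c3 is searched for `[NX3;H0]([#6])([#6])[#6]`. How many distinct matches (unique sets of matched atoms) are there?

[NX3;H0]([#6])([#6])[#6] is the SMARTS for a tertiary amine: a trivalent nitrogen with no H, bonded to three carbons.
No fragment in the molecule satisfies every constraint, giving 0 matches.

0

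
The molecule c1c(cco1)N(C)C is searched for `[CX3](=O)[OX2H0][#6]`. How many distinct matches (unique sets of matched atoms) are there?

[CX3](=O)[OX2H0][#6] is the SMARTS for an ester: a carbonyl carbon bonded to an oxygen that is itself bonded to carbon (no H on that O).
No fragment in the molecule satisfies every constraint, giving 0 matches.

0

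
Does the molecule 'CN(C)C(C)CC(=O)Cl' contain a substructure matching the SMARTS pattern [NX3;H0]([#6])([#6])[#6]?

Yes

The pattern [NX3;H0]([#6])([#6])[#6] describes a trivalent nitrogen with no H, bonded to three carbons — a tertiary amine.
The molecule carries a dimethylamino group (-N(CH3)2), whose atoms satisfy every constraint of the query, so the pattern matches.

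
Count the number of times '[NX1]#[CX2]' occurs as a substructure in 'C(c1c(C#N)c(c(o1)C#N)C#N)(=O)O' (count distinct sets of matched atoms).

3

[NX1]#[CX2] is the SMARTS for a nitrile: a nitrogen triple-bonded to a two-connected carbon.
The molecule carries 3 separate instances of a nitrile (-C#N) meeting every constraint; each maps to a distinct set of atoms, giving 3 matches.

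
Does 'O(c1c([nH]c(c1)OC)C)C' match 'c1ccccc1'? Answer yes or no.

No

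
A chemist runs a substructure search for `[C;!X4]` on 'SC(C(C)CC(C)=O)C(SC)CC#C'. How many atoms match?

3

Check the 14 heavy atoms by environment: 8× C (X4) → no; 2× S (X2) → no; 1× C (X3) → match; 1× O (X1) → no; 2× C (X2) → match.
Summing the matching environments: 1 + 2 = 3 matching atoms.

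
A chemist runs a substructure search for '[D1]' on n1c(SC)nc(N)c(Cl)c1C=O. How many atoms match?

4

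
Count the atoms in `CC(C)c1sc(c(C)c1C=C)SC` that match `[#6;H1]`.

2

The query [#6;H1] means: any carbon bearing exactly one hydrogen.
Check the 13 heavy atoms by environment: 1× s (aromatic, H0) → no; 4× c (aromatic, H0) → no; 2× C (H1) → match; 1× C (H2) → no; 4× C (H3) → no; 1× S (H0) → no.
That gives 2 matching atoms.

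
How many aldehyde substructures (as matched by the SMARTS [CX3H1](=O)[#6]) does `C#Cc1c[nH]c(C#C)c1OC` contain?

0

[CX3H1](=O)[#6] is the SMARTS for an aldehyde: an sp2 carbon with one H, double-bonded to O and single-bonded to carbon.
No fragment in the molecule satisfies every constraint, giving 0 matches.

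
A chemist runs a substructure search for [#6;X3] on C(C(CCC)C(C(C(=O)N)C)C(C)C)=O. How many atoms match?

2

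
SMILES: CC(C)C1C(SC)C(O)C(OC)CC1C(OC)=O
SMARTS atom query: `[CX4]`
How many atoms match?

12

The query [CX4] means: C with X4: aliphatic carbon with exactly 4 total connections (bonds + H).
Check the 18 heavy atoms by environment: 12× C (X4) → match; 1× S (X2) → no; 3× O (X2) → no; 1× C (X3) → no; 1× O (X1) → no.
That gives 12 matching atoms.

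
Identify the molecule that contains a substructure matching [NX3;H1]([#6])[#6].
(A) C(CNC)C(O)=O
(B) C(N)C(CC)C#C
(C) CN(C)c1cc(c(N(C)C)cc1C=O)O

[NX3;H1]([#6])[#6] describes a trivalent nitrogen with one H, bonded to two carbons (a secondary amine).
(A) contains an N-methylamino group (-NHCH3), which satisfies every atom and bond constraint.
(B) has a primary amino group (-NH2) but the nitrogen has H2 and only one carbon neighbour.
(C) has a dimethylamino group (-N(CH3)2) but the nitrogen has H0, not H1.
So the answer is (A).

A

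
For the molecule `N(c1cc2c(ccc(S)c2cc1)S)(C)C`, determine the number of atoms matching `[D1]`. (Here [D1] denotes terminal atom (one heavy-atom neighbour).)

The query [D1] means: atom with exactly one heavy-atom neighbour (degree 1).
Check the 15 heavy atoms by environment: 5× c (aromatic, D3) → no; 5× c (aromatic, D2) → no; 2× S (D1) → match; 1× N (D3) → no; 2× C (D1) → match.
Summing the matching environments: 2 + 2 = 4 matching atoms.

4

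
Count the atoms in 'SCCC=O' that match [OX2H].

The query [OX2H] means: aliphatic oxygen with two connections, one of which is H — an -OH oxygen.
Check the 5 heavy atoms by environment: 2× C (H2, X4) → no; 1× C (H1, X3) → no; 1× O (H0, X1) → no; 1× S (H1, X2) → no.
No environment satisfies the query, so 0 matching atoms.

0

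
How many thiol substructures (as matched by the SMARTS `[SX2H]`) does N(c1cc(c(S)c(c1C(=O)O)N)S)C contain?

2

[SX2H] is the SMARTS for a thiol: an aliphatic sulfur with two connections, one being H.
The molecule carries 2 separate instances of a thiol (-SH) meeting every constraint; each maps to a distinct set of atoms, giving 2 matches.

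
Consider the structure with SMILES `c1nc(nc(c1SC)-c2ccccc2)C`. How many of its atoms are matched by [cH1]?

6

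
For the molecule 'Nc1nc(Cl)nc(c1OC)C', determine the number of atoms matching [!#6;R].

2

The query [!#6;R] means: non-carbon atom that is part of a ring.
Check the 11 heavy atoms by environment: 2× n (aromatic, in 6-ring) → match; 4× c (aromatic, in 6-ring) → no; 1× O (acyclic) → no; 2× C (acyclic) → no; 1× N (acyclic) → no; 1× Cl (acyclic) → no.
That gives 2 matching atoms.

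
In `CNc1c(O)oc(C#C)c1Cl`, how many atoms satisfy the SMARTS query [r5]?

5

The query [r5] means: r5 matches atoms in a five-membered ring.
Check the 11 heavy atoms by environment: 1× o (aromatic, in 5-ring) → match; 4× c (aromatic, in 5-ring) → match; 1× O (acyclic) → no; 3× C (acyclic) → no; 1× N (acyclic) → no; 1× Cl (acyclic) → no.
Summing the matching environments: 1 + 4 = 5 matching atoms.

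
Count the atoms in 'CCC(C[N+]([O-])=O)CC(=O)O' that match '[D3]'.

3

The query [D3] means: atom with exactly three heavy-atom neighbours.
Check the 11 heavy atoms by environment: 3× C (D2) → no; 2× C (D3) → match; 3× O (D1) → no; 1× C (D1) → no; 1× N (charge +1, D3) → match; 1× O (charge -1, D1) → no.
Summing the matching environments: 2 + 1 = 3 matching atoms.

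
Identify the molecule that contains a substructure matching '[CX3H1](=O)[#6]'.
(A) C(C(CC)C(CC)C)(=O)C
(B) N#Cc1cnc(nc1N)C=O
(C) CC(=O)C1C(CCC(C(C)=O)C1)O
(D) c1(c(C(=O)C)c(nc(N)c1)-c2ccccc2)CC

B

[CX3H1](=O)[#6] describes an sp2 carbon with one H, double-bonded to O and single-bonded to carbon (an aldehyde).
(A) has an acetyl/ketone group (-C(=O)CH3) but the carbonyl carbon has H0 (two carbon neighbours), not H1.
(B) contains an aldehyde (-CHO), which satisfies every atom and bond constraint.
(C) has an acetyl/ketone group (-C(=O)CH3) but the carbonyl carbon has H0 (two carbon neighbours), not H1.
(D) has an acetyl/ketone group (-C(=O)CH3) but the carbonyl carbon has H0 (two carbon neighbours), not H1.
So the answer is (B).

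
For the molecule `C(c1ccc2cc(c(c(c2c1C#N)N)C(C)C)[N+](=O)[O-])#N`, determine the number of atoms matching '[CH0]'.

2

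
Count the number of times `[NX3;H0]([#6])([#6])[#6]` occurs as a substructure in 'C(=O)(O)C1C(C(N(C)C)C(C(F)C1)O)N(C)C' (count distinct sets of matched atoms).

[NX3;H0]([#6])([#6])[#6] is the SMARTS for a tertiary amine: a trivalent nitrogen with no H, bonded to three carbons.
The molecule carries 2 separate instances of a dimethylamino group (-N(CH3)2) meeting every constraint; each maps to a distinct set of atoms, giving 2 matches.

2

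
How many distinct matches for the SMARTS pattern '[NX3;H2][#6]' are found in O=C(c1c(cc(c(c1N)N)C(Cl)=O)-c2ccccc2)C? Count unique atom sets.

[NX3;H2][#6] is the SMARTS for a primary amine: a trivalent nitrogen with two H attached to carbon.
The molecule carries 2 separate instances of a primary amino group (-NH2) meeting every constraint; each maps to a distinct set of atoms, giving 2 matches.

2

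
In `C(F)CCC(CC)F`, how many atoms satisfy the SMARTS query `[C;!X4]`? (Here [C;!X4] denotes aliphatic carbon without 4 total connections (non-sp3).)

0

Check the 8 heavy atoms by environment: 6× C (X4) → no; 2× F (X1) → no.
No environment satisfies the query, so 0 matching atoms.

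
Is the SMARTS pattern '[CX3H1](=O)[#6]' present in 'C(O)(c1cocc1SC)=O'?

No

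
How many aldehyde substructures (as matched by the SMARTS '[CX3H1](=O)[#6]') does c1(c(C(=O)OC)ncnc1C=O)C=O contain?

[CX3H1](=O)[#6] is the SMARTS for an aldehyde: an sp2 carbon with one H, double-bonded to O and single-bonded to carbon.
The molecule carries 2 separate instances of an aldehyde (-CHO) meeting every constraint; each maps to a distinct set of atoms, giving 2 matches.

2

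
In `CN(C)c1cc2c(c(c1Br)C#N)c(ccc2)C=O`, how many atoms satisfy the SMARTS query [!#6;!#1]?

4

Check the 18 heavy atoms by environment: 10× c (aromatic) → no; 2× N → match; 4× C → no; 1× Br → match; 1× O → match.
Summing the matching environments: 2 + 1 + 1 = 4 matching atoms.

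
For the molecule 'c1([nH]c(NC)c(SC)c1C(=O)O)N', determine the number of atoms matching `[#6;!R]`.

3

The query [#6;!R] means: carbon not in any ring.
Check the 13 heavy atoms by environment: 1× n (aromatic, in 5-ring) → no; 4× c (aromatic, in 5-ring) → no; 3× C (acyclic) → match; 2× O (acyclic) → no; 2× N (acyclic) → no; 1× S (acyclic) → no.
That gives 3 matching atoms.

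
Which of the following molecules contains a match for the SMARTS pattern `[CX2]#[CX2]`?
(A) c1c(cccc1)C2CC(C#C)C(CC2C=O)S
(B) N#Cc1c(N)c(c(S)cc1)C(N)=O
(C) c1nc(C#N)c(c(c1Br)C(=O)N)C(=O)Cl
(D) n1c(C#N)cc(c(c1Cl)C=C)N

[CX2]#[CX2] describes a carbon-carbon triple bond (an alkyne).
(A) contains an ethynyl group (-C#CH), which satisfies every atom and bond constraint.
(B) has a nitrile (-C#N) but the triple bond is C#N, not C#C.
(C) has a nitrile (-C#N) but the triple bond is C#N, not C#C.
(D) has a nitrile (-C#N) but the triple bond is C#N, not C#C.
So the answer is (A).

A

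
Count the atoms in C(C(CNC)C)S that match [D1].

3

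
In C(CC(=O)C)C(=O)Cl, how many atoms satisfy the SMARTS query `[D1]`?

4

Check the 8 heavy atoms by environment: 2× C (D2) → no; 2× C (D3) → no; 2× O (D1) → match; 1× Cl (D1) → match; 1× C (D1) → match.
Summing the matching environments: 2 + 1 + 1 = 4 matching atoms.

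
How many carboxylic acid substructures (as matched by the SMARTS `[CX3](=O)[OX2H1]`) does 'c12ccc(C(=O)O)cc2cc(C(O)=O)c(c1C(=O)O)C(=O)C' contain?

3

[CX3](=O)[OX2H1] is the SMARTS for a carboxylic acid: an sp2 carbon double-bonded to O and single-bonded to an -OH oxygen.
The molecule carries 3 separate instances of a carboxylic acid group (-C(=O)OH) meeting every constraint; each maps to a distinct set of atoms, giving 3 matches.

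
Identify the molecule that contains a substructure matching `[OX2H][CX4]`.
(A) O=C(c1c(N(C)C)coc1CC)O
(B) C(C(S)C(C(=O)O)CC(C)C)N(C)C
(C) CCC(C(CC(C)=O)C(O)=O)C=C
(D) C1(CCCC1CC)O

D

[OX2H][CX4] describes a hydroxyl oxygen bound to an sp3 (X4) carbon (an aliphatic alcohol).
(A) has a carboxylic acid group (-C(=O)OH) but the -OH is on a CX3 carbonyl carbon, not a CX4 carbon.
(B) has a carboxylic acid group (-C(=O)OH) but the -OH is on a CX3 carbonyl carbon, not a CX4 carbon.
(C) has a carboxylic acid group (-C(=O)OH) but the -OH is on a CX3 carbonyl carbon, not a CX4 carbon.
(D) contains a hydroxyl group (-OH), which satisfies every atom and bond constraint.
So the answer is (D).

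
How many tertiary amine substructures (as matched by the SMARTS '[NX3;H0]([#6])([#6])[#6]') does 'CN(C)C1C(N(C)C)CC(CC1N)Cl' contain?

2

[NX3;H0]([#6])([#6])[#6] is the SMARTS for a tertiary amine: a trivalent nitrogen with no H, bonded to three carbons.
The molecule carries 2 separate instances of a dimethylamino group (-N(CH3)2) meeting every constraint; each maps to a distinct set of atoms, giving 2 matches.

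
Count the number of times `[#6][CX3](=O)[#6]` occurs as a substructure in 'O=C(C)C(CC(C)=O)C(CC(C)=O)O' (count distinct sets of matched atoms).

3

[#6][CX3](=O)[#6] is the SMARTS for a ketone: a carbonyl carbon (no H) flanked by two carbons.
The molecule carries 3 separate instances of an acetyl/ketone group (-C(=O)CH3) meeting every constraint; each maps to a distinct set of atoms, giving 3 matches.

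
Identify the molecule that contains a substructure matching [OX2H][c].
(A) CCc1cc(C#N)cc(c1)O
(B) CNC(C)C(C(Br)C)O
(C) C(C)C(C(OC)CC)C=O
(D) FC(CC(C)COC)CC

A

[OX2H][c] describes a hydroxyl oxygen attached to an aromatic carbon (a phenol).
(A) contains a hydroxyl group (-OH), which satisfies every atom and bond constraint.
(B) has a hydroxyl group (-OH) but the -OH is on an aliphatic carbon, not an aromatic c.
(C) has a methoxy ether (-OCH3) but the oxygen has H0, not H1.
(D) has a methoxy ether (-OCH3) but the oxygen has H0, not H1.
So the answer is (A).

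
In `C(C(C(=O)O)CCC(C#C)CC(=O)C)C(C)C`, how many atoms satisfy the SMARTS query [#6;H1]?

4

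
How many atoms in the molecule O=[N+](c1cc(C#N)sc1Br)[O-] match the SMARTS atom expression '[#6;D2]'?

2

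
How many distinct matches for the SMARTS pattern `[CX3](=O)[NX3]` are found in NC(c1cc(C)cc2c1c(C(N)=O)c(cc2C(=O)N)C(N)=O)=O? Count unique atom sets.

4

[CX3](=O)[NX3] is the SMARTS for an amide: a carbonyl carbon bonded to a trivalent nitrogen.
The molecule carries 4 separate instances of a primary amide (-C(=O)NH2) meeting every constraint; each maps to a distinct set of atoms, giving 4 matches.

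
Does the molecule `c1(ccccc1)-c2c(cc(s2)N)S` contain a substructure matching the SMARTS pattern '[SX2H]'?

The pattern [SX2H] describes an aliphatic sulfur with two connections, one being H — a thiol.
The molecule carries a thiol (-SH), whose atoms satisfy every constraint of the query, so the pattern matches.

Yes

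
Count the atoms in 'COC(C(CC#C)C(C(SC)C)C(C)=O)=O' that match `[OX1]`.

The query [OX1] means: aliphatic oxygen with one total connection — typically a carbonyl =O or an oxide.
Check the 16 heavy atoms by environment: 8× C (X4) → no; 2× C (X2) → no; 2× C (X3) → no; 2× O (X1) → match; 1× S (X2) → no; 1× O (X2) → no.
That gives 2 matching atoms.

2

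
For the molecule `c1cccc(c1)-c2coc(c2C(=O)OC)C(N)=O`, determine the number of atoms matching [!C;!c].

The query [!C;!c] means: neither aliphatic nor aromatic carbon — same as [!#6].
Check the 18 heavy atoms by environment: 1× o (aromatic) → match; 10× c (aromatic) → no; 3× C → no; 3× O → match; 1× N → match.
Summing the matching environments: 1 + 3 + 1 = 5 matching atoms.

5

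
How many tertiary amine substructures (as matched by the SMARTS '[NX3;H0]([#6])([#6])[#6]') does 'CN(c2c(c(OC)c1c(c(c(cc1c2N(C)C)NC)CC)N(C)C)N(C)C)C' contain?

[NX3;H0]([#6])([#6])[#6] is the SMARTS for a tertiary amine: a trivalent nitrogen with no H, bonded to three carbons.
The molecule carries 4 separate instances of a dimethylamino group (-N(CH3)2) meeting every constraint; each maps to a distinct set of atoms, giving 4 matches.

4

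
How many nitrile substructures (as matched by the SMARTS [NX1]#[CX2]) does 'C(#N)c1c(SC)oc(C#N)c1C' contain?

[NX1]#[CX2] is the SMARTS for a nitrile: a nitrogen triple-bonded to a two-connected carbon.
The molecule carries 2 separate instances of a nitrile (-C#N) meeting every constraint; each maps to a distinct set of atoms, giving 2 matches.

2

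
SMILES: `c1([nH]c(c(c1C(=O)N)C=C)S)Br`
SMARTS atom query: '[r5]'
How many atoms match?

5

The query [r5] means: r5 matches atoms in a five-membered ring.
Check the 12 heavy atoms by environment: 1× n (aromatic, in 5-ring) → match; 4× c (aromatic, in 5-ring) → match; 1× S (acyclic) → no; 3× C (acyclic) → no; 1× O (acyclic) → no; 1× N (acyclic) → no; 1× Br (acyclic) → no.
Summing the matching environments: 1 + 4 = 5 matching atoms.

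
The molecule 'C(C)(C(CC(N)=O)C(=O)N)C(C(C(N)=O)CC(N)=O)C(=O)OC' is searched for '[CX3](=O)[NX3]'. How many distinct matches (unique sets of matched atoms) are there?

4

[CX3](=O)[NX3] is the SMARTS for an amide: a carbonyl carbon bonded to a trivalent nitrogen.
The molecule carries 4 separate instances of a primary amide (-C(=O)NH2) meeting every constraint; each maps to a distinct set of atoms, giving 4 matches.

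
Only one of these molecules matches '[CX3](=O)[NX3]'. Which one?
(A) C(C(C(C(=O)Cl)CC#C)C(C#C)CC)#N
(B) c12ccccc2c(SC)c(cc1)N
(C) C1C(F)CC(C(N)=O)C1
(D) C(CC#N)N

C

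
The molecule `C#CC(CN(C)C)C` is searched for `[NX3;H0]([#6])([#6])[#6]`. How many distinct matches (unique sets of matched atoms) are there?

[NX3;H0]([#6])([#6])[#6] is the SMARTS for a tertiary amine: a trivalent nitrogen with no H, bonded to three carbons.
Exactly one fragment in the molecule meets all constraints, giving 1 match.

1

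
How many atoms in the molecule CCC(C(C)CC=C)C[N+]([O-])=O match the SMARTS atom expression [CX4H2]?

3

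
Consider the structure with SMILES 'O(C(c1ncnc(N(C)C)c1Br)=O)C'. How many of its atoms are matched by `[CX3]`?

The query [CX3] means: C with X3: aliphatic carbon with exactly 3 total connections.
Check the 14 heavy atoms by environment: 2× n (aromatic, X2) → no; 4× c (aromatic, X3) → no; 1× N (X3) → no; 3× C (X4) → no; 1× C (X3) → match; 1× O (X1) → no; 1× O (X2) → no; 1× Br (X1) → no.
That gives 1 matching atom.

1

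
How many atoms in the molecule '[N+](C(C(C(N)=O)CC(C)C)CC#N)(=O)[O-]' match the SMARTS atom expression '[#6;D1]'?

2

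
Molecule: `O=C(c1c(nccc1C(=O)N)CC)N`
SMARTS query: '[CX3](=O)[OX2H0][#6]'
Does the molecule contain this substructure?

No

The pattern [CX3](=O)[OX2H0][#6] describes a carbonyl carbon bonded to an oxygen that is itself bonded to carbon (no H on that O) — an ester.
The closest candidate here is a primary amide (-C(=O)NH2), but the carbonyl is bonded to N, not to an O-C linkage. No other fragment satisfies the full query, so there is no match.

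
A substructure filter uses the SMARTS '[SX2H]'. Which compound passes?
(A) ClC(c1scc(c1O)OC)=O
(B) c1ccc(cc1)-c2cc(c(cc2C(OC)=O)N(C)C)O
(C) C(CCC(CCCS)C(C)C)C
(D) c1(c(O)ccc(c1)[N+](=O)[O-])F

C

[SX2H] describes an aliphatic sulfur with two connections, one being H (a thiol).
(A) has a hydroxyl group (-OH) but it is an -OH, not an -SH.
(B) has a hydroxyl group (-OH) but it is an -OH, not an -SH.
(C) contains a thiol (-SH), which satisfies every atom and bond constraint.
(D) has a hydroxyl group (-OH) but it is an -OH, not an -SH.
So the answer is (C).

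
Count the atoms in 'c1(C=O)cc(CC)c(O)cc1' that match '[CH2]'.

1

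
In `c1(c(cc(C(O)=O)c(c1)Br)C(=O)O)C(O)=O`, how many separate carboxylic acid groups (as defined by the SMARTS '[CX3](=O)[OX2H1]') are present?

[CX3](=O)[OX2H1] is the SMARTS for a carboxylic acid: an sp2 carbon double-bonded to O and single-bonded to an -OH oxygen.
The molecule carries 3 separate instances of a carboxylic acid group (-C(=O)OH) meeting every constraint; each maps to a distinct set of atoms, giving 3 matches.

3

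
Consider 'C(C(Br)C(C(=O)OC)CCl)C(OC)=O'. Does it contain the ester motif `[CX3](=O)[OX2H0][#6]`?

The pattern [CX3](=O)[OX2H0][#6] describes a carbonyl carbon bonded to an oxygen that is itself bonded to carbon (no H on that O) — an ester.
The molecule carries a methyl-ester group (-C(=O)OCH3), whose atoms satisfy every constraint of the query, so the pattern matches.

Yes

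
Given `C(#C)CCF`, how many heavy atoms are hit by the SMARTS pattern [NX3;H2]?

0

Check the 5 heavy atoms by environment: 2× C (H2, X4) → no; 1× C (H0, X2) → no; 1× C (H1, X2) → no; 1× F (H0, X1) → no.
No environment satisfies the query, so 0 matching atoms.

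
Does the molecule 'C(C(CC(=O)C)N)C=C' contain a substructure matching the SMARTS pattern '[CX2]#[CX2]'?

No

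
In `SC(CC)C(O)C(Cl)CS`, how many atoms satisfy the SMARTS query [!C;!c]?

Check the 10 heavy atoms by environment: 6× C → no; 2× S → match; 1× Cl → match; 1× O → match.
Summing the matching environments: 2 + 1 + 1 = 4 matching atoms.

4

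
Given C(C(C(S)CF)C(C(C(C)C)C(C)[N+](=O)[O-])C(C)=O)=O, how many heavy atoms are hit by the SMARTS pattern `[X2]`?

1

Check the 20 heavy atoms by environment: 11× C (X4) → no; 2× C (X3) → no; 3× O (X1) → no; 1× S (X2) → match; 1× F (X1) → no; 1× N (charge +1, X3) → no; 1× O (charge -1, X1) → no.
That gives 1 matching atom.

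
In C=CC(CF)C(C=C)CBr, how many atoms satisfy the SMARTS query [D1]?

4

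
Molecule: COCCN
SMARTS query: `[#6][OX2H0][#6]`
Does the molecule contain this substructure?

Yes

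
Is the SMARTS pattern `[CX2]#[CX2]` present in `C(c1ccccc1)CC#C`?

Yes

The pattern [CX2]#[CX2] describes a carbon-carbon triple bond — an alkyne.
The molecule carries an ethynyl group (-C#CH), whose atoms satisfy every constraint of the query, so the pattern matches.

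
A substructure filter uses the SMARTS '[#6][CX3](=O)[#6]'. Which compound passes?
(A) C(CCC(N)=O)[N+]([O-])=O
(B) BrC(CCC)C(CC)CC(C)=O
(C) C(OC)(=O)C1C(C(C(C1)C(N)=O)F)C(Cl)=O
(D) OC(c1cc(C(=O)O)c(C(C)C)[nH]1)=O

B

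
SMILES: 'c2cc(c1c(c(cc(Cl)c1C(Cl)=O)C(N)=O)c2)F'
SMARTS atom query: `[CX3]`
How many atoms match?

2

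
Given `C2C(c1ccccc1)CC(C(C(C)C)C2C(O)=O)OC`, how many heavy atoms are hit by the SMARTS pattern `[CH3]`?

Check the 20 heavy atoms by environment: 5× C (H1) → no; 2× C (H2) → no; 3× C (H3) → match; 1× c (aromatic, H0) → no; 5× c (aromatic, H1) → no; 2× O (H0) → no; 1× C (H0) → no; 1× O (H1) → no.
That gives 3 matching atoms.

3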